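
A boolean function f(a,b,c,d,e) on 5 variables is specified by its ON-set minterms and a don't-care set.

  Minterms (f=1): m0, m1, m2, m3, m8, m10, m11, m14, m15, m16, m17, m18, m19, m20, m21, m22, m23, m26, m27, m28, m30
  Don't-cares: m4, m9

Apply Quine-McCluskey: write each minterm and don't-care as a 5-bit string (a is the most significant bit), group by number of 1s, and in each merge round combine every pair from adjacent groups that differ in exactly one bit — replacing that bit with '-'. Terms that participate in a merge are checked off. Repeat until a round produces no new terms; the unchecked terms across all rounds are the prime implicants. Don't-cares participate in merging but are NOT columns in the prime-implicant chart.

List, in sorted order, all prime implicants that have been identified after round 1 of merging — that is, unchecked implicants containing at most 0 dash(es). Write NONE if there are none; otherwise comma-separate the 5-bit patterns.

Round 0: 00000✓ 00001✓ 00010✓ 00011✓ 00100✓ 01000✓ 01001✓ 01010✓ 01011✓ 01110✓ 01111✓ 10000✓ 10001✓ 10010✓ 10011✓ 10100✓ 10101✓ 10110✓ 10111✓ 11010✓ 11011✓ 11100✓ 11110✓
Round 1: -0000✓ -0001✓ -0010✓ -0011✓ -0100✓ -1010✓ -1011✓ -1110✓ 0-000✓ 0-001✓ 0-010✓ 0-011✓ 00-00✓ 000-0✓ 000-1✓ 0000-✓ 0001-✓ 01-10✓ 01-11✓ 010-0✓ 010-1✓ 0100-✓ 0101-✓ 0111-✓ 1-010✓ 1-011✓ 1-100✓ 1-110✓ 10-00✓ 10-01✓ 10-10✓ 10-11✓ 100-0✓ 100-1✓ 1000-✓ 1001-✓ 101-0✓ 101-1✓ 1010-✓ 1011-✓ 11-10✓ 1101-✓ 111-0✓
Round 2: --010✓ --011✓ -0-00 -00-0✓ -00-1✓ -000-✓ -001-✓ -1-10 -101-✓ 0-0-0✓ 0-0-1✓ 0-00-✓ 0-01-✓ 000--✓ 01-1- 010--✓ 1--10 1-01-✓ 1-1-0 10--0✓ 10--1✓ 10-0-✓ 10-1-✓ 100--✓ 101--✓
Round 3: --01- -00-- 0-0-- 10---
PIs = {--01-, -0-00, -00--, -1-10, 0-0--, 01-1-, 1--10, 1-1-0, 10---}

NONE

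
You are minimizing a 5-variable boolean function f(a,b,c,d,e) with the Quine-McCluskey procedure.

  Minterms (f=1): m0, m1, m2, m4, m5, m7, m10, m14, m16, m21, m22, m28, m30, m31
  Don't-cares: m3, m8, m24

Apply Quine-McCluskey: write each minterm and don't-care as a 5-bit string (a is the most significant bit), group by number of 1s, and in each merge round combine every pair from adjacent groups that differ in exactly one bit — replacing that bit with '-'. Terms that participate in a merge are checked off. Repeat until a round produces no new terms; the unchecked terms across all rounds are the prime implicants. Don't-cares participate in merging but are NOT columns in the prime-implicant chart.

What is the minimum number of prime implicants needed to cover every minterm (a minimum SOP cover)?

size-2^0 implicants → 00000(✓)  00001(✓)  00010(✓)  00011(✓)  00100(✓)  00101(✓)  00111(✓)  01000(✓)  01010(✓)  01110(✓)  10000(✓)  10101(✓)  10110(✓)  11000(✓)  11100(✓)  11110(✓)  11111(✓)
size-2^1 implicants → -0000(✓)  -0101  -1000(✓)  -1110  0-000(✓)  0-010(✓)  00-00(✓)  00-01(✓)  00-11(✓)  000-0(✓)  000-1(✓)  0000-(✓)  0001-(✓)  001-1(✓)  0010-(✓)  01-10  010-0(✓)  1-000(✓)  1-110  11-00  111-0  1111-
size-2^2 implicants → --000  0-0-0  00--1  00-0-  000--
Unchecked terms (primes): --000, -0101, -1110, 0-0-0, 00--1, 00-0-, 000--, 01-10, 1-110, 11-00, 111-0, 1111-
Minterm coverage:
  m0 ⊆ --000,0-0-0,00-0-,000--
  m1 ⊆ 00--1,00-0-,000--
  m2 ⊆ 0-0-0,000--
  m4 ⊆ 00-0- [E]
  m5 ⊆ -0101,00--1,00-0-
  m7 ⊆ 00--1 [E]
  m10 ⊆ 0-0-0,01-10
  m14 ⊆ -1110,01-10
  m16 ⊆ --000 [E]
  m21 ⊆ -0101 [E]
  m22 ⊆ 1-110 [E]
  m28 ⊆ 11-00,111-0
  m30 ⊆ -1110,1-110,111-0,1111-
  m31 ⊆ 1111- [E]
E = {--000, -0101, 00--1, 00-0-, 1-110, 1111-}
Petrick residual → -1110, 0-0-0, 11-00
Cover = c'd'e' + b'cd'e + bcde' + a'c'e' + a'b'e + a'b'd' + acde' + abd'e' + abcd  |cover|=9

9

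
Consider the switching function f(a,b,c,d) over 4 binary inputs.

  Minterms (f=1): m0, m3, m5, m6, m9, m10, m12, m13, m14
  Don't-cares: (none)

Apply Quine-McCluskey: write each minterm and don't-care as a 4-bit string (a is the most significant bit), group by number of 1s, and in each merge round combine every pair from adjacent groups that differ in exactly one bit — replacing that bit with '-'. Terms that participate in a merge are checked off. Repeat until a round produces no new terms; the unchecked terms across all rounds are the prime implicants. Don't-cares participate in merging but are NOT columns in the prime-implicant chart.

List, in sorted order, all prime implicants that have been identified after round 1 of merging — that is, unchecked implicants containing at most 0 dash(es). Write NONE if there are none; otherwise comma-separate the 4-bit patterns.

Round 0: 0000 0011 0101✓ 0110✓ 1001✓ 1010✓ 1100✓ 1101✓ 1110✓
Round 1: -101 -110 1-01 1-10 11-0 110-
PIs = {-101, -110, 0000, 0011, 1-01, 1-10, 11-0, 110-}

0000, 0011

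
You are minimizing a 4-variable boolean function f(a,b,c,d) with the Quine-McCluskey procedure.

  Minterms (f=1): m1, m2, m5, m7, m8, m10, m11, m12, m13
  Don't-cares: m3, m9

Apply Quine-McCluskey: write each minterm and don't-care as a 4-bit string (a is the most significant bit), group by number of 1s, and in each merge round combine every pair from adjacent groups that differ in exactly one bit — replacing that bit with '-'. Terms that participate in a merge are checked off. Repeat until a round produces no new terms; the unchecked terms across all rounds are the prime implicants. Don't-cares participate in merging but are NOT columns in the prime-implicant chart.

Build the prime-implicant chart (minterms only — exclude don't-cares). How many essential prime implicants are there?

size-2^0 implicants → 0001(✓)  0010(✓)  0011(✓)  0101(✓)  0111(✓)  1000(✓)  1001(✓)  1010(✓)  1011(✓)  1100(✓)  1101(✓)
size-2^1 implicants → -001(✓)  -010(✓)  -011(✓)  -101(✓)  0-01(✓)  0-11(✓)  00-1(✓)  001-(✓)  01-1(✓)  1-00(✓)  1-01(✓)  10-0(✓)  10-1(✓)  100-(✓)  101-(✓)  110-(✓)
size-2^2 implicants → --01  -0-1  -01-  0--1  1-0-  10--
Unchecked terms (primes): --01, -0-1, -01-, 0--1, 1-0-, 10--
Minterm coverage:
  m1 ⊆ --01,-0-1,0--1
  m2 ⊆ -01- [E]
  m5 ⊆ --01,0--1
  m7 ⊆ 0--1 [E]
  m8 ⊆ 1-0-,10--
  m10 ⊆ -01-,10--
  m11 ⊆ -0-1,-01-,10--
  m12 ⊆ 1-0- [E]
  m13 ⊆ --01,1-0-
E = {-01-, 0--1, 1-0-}

3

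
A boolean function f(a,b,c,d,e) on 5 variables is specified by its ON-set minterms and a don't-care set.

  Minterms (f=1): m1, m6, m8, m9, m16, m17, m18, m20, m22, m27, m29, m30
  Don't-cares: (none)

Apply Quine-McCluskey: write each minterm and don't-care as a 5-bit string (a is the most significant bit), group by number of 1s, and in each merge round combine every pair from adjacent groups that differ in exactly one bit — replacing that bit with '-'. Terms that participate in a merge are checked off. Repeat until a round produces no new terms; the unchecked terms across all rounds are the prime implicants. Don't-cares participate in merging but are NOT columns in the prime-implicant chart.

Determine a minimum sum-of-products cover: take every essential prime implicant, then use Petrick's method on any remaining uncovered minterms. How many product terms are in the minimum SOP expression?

size-2^0 implicants → 00001(✓)  00110(✓)  01000(✓)  01001(✓)  10000(✓)  10001(✓)  10010(✓)  10100(✓)  10110(✓)  11011  11101  11110(✓)
size-2^1 implicants → -0001  -0110  0-001  0100-  1-110  10-00(✓)  10-10(✓)  100-0(✓)  1000-  101-0(✓)
size-2^2 implicants → 10--0
Unchecked terms (primes): -0001, -0110, 0-001, 0100-, 1-110, 10--0, 1000-, 11011, 11101
Minterm coverage:
  m1 ⊆ -0001,0-001
  m6 ⊆ -0110 [E]
  m8 ⊆ 0100- [E]
  m9 ⊆ 0-001,0100-
  m16 ⊆ 10--0,1000-
  m17 ⊆ -0001,1000-
  m18 ⊆ 10--0 [E]
  m20 ⊆ 10--0 [E]
  m22 ⊆ -0110,1-110,10--0
  m27 ⊆ 11011 [E]
  m29 ⊆ 11101 [E]
  m30 ⊆ 1-110 [E]
E = {-0110, 0100-, 1-110, 10--0, 11011, 11101}
Petrick residual → -0001
Cover = b'c'd'e + b'cde' + a'bc'd' + acde' + ab'e' + abc'de + abcd'e  |cover|=7

7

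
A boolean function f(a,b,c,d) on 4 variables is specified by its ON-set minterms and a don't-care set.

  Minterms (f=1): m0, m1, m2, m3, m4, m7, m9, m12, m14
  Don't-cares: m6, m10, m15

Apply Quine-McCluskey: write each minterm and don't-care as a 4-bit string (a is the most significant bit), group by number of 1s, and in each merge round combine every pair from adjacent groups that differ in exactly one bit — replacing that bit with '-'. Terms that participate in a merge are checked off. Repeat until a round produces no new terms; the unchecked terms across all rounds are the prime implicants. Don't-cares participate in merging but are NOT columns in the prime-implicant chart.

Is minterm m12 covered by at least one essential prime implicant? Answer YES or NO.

YES

[col 0] 0000*, 0001*, 0010*, 0011*, 0100*, 0110*, 0111*, 1001*, 1010*, 1100*, 1110*, 1111*
[col 1] -001, -010*, -100*, -110*, -111*, 0-00*, 0-10*, 0-11*, 00-0*, 00-1*, 000-*, 001-*, 01-0*, 011-*, 1-10*, 11-0*, 111-*
[col 2] --10, -1-0, -11-, 0--0, 0-1-, 00--
Prime implicants: --10, -001, -1-0, -11-, 0--0, 0-1-, 00--
PI chart (minterm → PIs covering it):
  0 | 0--0,00--
  1 | -001,00--
  2 | --10,0--0,0-1-,00--
  3 | 0-1-,00--
  4 | -1-0,0--0
  7 | -11-,0-1-
  9 | -001  (sole → essential)
  12 | -1-0  (sole → essential)
  14 | --10,-1-0,-11-
Essential prime implicants: -001, -1-0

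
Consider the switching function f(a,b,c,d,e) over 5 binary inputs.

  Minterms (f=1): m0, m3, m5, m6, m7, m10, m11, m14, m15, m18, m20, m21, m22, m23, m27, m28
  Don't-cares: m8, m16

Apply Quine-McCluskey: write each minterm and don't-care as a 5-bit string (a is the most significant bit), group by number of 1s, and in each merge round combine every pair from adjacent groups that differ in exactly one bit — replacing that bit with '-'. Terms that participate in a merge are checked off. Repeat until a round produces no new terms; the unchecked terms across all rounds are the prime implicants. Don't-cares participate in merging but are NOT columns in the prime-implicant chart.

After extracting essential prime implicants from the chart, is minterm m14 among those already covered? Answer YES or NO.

size-2^0 implicants → 00000(✓)  00011(✓)  00101(✓)  00110(✓)  00111(✓)  01000(✓)  01010(✓)  01011(✓)  01110(✓)  01111(✓)  10000(✓)  10010(✓)  10100(✓)  10101(✓)  10110(✓)  10111(✓)  11011(✓)  11100(✓)
size-2^1 implicants → -0000  -0101(✓)  -0110(✓)  -0111(✓)  -1011  0-000  0-011(✓)  0-110(✓)  0-111(✓)  00-11(✓)  001-1(✓)  0011-(✓)  01-10(✓)  01-11(✓)  010-0  0101-(✓)  0111-(✓)  1-100  10-00(✓)  10-10(✓)  100-0(✓)  101-0(✓)  101-1(✓)  1010-(✓)  1011-(✓)
size-2^2 implicants → -01-1  -011-  0--11  0-11-  01-1-  10--0  101--
Unchecked terms (primes): -0000, -01-1, -011-, -1011, 0--11, 0-000, 0-11-, 01-1-, 010-0, 1-100, 10--0, 101--
Minterm coverage:
  m0 ⊆ -0000,0-000
  m3 ⊆ 0--11 [E]
  m5 ⊆ -01-1 [E]
  m6 ⊆ -011-,0-11-
  m7 ⊆ -01-1,-011-,0--11,0-11-
  m10 ⊆ 01-1-,010-0
  m11 ⊆ -1011,0--11,01-1-
  m14 ⊆ 0-11-,01-1-
  m15 ⊆ 0--11,0-11-,01-1-
  m18 ⊆ 10--0 [E]
  m20 ⊆ 1-100,10--0,101--
  m21 ⊆ -01-1,101--
  m22 ⊆ -011-,10--0,101--
  m23 ⊆ -01-1,-011-,101--
  m27 ⊆ -1011 [E]
  m28 ⊆ 1-100 [E]
E = {-01-1, -1011, 0--11, 1-100, 10--0}

NO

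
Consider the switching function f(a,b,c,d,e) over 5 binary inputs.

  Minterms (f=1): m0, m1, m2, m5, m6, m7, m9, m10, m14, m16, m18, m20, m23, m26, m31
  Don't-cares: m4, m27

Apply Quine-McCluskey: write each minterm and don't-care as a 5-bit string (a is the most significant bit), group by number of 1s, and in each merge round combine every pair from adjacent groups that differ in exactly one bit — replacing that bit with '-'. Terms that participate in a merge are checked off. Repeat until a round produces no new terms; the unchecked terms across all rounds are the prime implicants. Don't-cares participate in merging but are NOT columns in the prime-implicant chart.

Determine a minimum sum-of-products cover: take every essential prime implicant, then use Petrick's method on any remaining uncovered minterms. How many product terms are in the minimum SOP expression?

Round 0: 00000✓ 00001✓ 00010✓ 00100✓ 00101✓ 00110✓ 00111✓ 01001✓ 01010✓ 01110✓ 10000✓ 10010✓ 10100✓ 10111✓ 11010✓ 11011✓ 11111✓
Round 1: -0000✓ -0010✓ -0100✓ -0111 -1010✓ 0-001 0-010✓ 0-110✓ 00-00✓ 00-01✓ 00-10✓ 000-0✓ 0000-✓ 001-0✓ 001-1✓ 0010-✓ 0011-✓ 01-10✓ 1-010✓ 1-111 10-00✓ 100-0✓ 11-11 1101-
Round 2: --010 -0-00 -00-0 0--10 00--0 00-0- 001--
PIs = {--010, -0-00, -00-0, -0111, 0--10, 0-001, 00--0, 00-0-, 001--, 1-111, 11-11, 1101-}
Coverage chart:
  m0: -0-00,-00-0,00--0,00-0-
  m1: 0-001,00-0-
  m2: --010,-00-0,0--10,00--0
  m5: 00-0-,001--
  m6: 0--10,00--0,001--
  m7: -0111,001--
  m9: 0-001 ←essential
  m10: --010,0--10
  m14: 0--10 ←essential
  m16: -0-00,-00-0
  m18: --010,-00-0
  m20: -0-00 ←essential
  m23: -0111,1-111
  m26: --010,1101-
  m31: 1-111,11-11
Essential: -0-00, 0--10, 0-001
Petrick residual → --010, 001--, 1-111
Min cover (6 terms): c'de' + b'd'e' + a'de' + a'c'd'e + a'b'c + acde

6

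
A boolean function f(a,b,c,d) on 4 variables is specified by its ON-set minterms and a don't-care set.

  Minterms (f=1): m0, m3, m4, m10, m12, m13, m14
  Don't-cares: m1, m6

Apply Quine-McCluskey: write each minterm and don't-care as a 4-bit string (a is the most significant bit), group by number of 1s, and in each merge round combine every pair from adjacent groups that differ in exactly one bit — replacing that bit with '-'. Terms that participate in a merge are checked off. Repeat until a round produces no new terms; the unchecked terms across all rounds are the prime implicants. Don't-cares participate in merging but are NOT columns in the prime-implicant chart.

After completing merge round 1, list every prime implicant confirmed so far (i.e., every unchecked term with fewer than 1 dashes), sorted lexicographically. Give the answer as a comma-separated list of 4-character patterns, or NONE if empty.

size-2^0 implicants → 0000(✓)  0001(✓)  0011(✓)  0100(✓)  0110(✓)  1010(✓)  1100(✓)  1101(✓)  1110(✓)
size-2^1 implicants → -100(✓)  -110(✓)  0-00  00-1  000-  01-0(✓)  1-10  11-0(✓)  110-
size-2^2 implicants → -1-0
Unchecked terms (primes): -1-0, 0-00, 00-1, 000-, 1-10, 110-

NONE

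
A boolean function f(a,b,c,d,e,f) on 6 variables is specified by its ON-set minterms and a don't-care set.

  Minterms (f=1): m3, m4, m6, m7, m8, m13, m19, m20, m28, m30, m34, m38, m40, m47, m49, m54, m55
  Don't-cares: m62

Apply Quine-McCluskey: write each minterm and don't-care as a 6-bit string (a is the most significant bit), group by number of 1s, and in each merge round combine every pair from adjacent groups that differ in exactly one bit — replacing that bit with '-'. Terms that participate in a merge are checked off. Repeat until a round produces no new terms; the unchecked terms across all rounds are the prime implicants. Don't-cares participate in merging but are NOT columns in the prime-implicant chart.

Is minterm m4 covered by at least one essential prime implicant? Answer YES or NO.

Round 0: 000011✓ 000100✓ 000110✓ 000111✓ 001000✓ 001101 010011✓ 010100✓ 011100✓ 011110✓ 100010✓ 100110✓ 101000✓ 101111 110001 110110✓ 110111✓ 111110✓
Round 1: -00110 -01000 -11110 0-0011 0-0100 000-11 0001-0 00011- 01-100 0111-0 1-0110 100-10 11-110 11011-
PIs = {-00110, -01000, -11110, 0-0011, 0-0100, 000-11, 0001-0, 00011-, 001101, 01-100, 0111-0, 1-0110, 100-10, 101111, 11-110, 110001, 11011-}
Coverage chart:
  m3: 0-0011,000-11
  m4: 0-0100,0001-0
  m6: -00110,0001-0,00011-
  m7: 000-11,00011-
  m8: -01000 ←essential
  m13: 001101 ←essential
  m19: 0-0011 ←essential
  m20: 0-0100,01-100
  m28: 01-100,0111-0
  m30: -11110,0111-0
  m34: 100-10 ←essential
  m38: -00110,1-0110,100-10
  m40: -01000 ←essential
  m47: 101111 ←essential
  m49: 110001 ←essential
  m54: 1-0110,11-110,11011-
  m55: 11011- ←essential
Essential: -01000, 0-0011, 001101, 100-10, 101111, 110001, 11011-

NO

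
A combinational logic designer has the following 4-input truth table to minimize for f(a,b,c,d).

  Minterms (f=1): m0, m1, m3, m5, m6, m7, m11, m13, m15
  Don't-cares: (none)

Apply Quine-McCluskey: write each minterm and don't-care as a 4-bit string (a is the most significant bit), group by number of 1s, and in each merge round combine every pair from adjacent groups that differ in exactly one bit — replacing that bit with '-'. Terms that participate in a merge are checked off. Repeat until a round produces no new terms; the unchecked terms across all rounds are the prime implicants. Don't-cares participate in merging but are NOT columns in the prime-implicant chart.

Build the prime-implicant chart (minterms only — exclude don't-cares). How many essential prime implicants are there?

4

Round 0: 0000✓ 0001✓ 0011✓ 0101✓ 0110✓ 0111✓ 1011✓ 1101✓ 1111✓
Round 1: -011✓ -101✓ -111✓ 0-01✓ 0-11✓ 00-1✓ 000- 01-1✓ 011- 1-11✓ 11-1✓
Round 2: --11 -1-1 0--1
PIs = {--11, -1-1, 0--1, 000-, 011-}
Coverage chart:
  m0: 000- ←essential
  m1: 0--1,000-
  m3: --11,0--1
  m5: -1-1,0--1
  m6: 011- ←essential
  m7: --11,-1-1,0--1,011-
  m11: --11 ←essential
  m13: -1-1 ←essential
  m15: --11,-1-1
Essential: --11, -1-1, 000-, 011-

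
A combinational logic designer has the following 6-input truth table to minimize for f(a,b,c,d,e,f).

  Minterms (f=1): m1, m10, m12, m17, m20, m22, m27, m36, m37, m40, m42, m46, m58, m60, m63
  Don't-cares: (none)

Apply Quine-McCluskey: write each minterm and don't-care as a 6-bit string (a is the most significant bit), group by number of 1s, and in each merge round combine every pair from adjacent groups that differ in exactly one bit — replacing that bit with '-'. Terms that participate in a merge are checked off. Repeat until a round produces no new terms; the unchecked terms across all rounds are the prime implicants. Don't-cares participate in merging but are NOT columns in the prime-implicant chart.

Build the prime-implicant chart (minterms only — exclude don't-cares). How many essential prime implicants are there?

Round 0: 000001✓ 001010✓ 001100 010001✓ 010100✓ 010110✓ 011011 100100✓ 100101✓ 101000✓ 101010✓ 101110✓ 111010✓ 111100 111111
Round 1: -01010 0-0001 0101-0 1-1010 10010- 101-10 1010-0
PIs = {-01010, 0-0001, 001100, 0101-0, 011011, 1-1010, 10010-, 101-10, 1010-0, 111100, 111111}
Coverage chart:
  m1: 0-0001 ←essential
  m10: -01010 ←essential
  m12: 001100 ←essential
  m17: 0-0001 ←essential
  m20: 0101-0 ←essential
  m22: 0101-0 ←essential
  m27: 011011 ←essential
  m36: 10010- ←essential
  m37: 10010- ←essential
  m40: 1010-0 ←essential
  m42: -01010,1-1010,101-10,1010-0
  m46: 101-10 ←essential
  m58: 1-1010 ←essential
  m60: 111100 ←essential
  m63: 111111 ←essential
Essential: -01010, 0-0001, 001100, 0101-0, 011011, 1-1010, 10010-, 101-10, 1010-0, 111100, 111111

11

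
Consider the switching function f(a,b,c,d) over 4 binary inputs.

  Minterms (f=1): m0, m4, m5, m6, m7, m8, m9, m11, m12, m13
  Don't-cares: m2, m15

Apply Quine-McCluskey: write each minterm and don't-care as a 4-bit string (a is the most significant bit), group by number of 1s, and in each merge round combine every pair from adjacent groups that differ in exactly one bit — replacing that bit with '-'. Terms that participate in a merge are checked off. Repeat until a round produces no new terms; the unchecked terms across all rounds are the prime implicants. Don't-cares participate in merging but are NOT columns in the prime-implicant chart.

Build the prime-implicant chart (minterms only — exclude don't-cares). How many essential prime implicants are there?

size-2^0 implicants → 0000(✓)  0010(✓)  0100(✓)  0101(✓)  0110(✓)  0111(✓)  1000(✓)  1001(✓)  1011(✓)  1100(✓)  1101(✓)  1111(✓)
size-2^1 implicants → -000(✓)  -100(✓)  -101(✓)  -111(✓)  0-00(✓)  0-10(✓)  00-0(✓)  01-0(✓)  01-1(✓)  010-(✓)  011-(✓)  1-00(✓)  1-01(✓)  1-11(✓)  10-1(✓)  100-(✓)  11-1(✓)  110-(✓)
size-2^2 implicants → --00  -1-1  -10-  0--0  01--  1--1  1-0-
Unchecked terms (primes): --00, -1-1, -10-, 0--0, 01--, 1--1, 1-0-
Minterm coverage:
  m0 ⊆ --00,0--0
  m4 ⊆ --00,-10-,0--0,01--
  m5 ⊆ -1-1,-10-,01--
  m6 ⊆ 0--0,01--
  m7 ⊆ -1-1,01--
  m8 ⊆ --00,1-0-
  m9 ⊆ 1--1,1-0-
  m11 ⊆ 1--1 [E]
  m12 ⊆ --00,-10-,1-0-
  m13 ⊆ -1-1,-10-,1--1,1-0-
E = {1--1}

1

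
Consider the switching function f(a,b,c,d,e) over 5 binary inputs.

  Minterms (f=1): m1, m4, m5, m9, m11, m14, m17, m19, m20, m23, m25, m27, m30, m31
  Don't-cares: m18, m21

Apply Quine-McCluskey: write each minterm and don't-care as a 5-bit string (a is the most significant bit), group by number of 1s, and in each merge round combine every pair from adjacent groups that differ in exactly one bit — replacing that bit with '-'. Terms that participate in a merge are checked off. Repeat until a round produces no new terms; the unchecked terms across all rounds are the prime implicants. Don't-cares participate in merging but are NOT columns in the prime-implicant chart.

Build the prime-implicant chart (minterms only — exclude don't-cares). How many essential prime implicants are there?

3

Round 0: 00001✓ 00100✓ 00101✓ 01001✓ 01011✓ 01110✓ 10001✓ 10010✓ 10011✓ 10100✓ 10101✓ 10111✓ 11001✓ 11011✓ 11110✓ 11111✓
Round 1: -0001✓ -0100✓ -0101✓ -1001✓ -1011✓ -1110 0-001✓ 00-01✓ 0010-✓ 010-1✓ 1-001✓ 1-011✓ 1-111✓ 10-01✓ 10-11✓ 100-1✓ 1001- 101-1✓ 1010-✓ 11-11✓ 110-1✓ 1111-
Round 2: --001 -0-01 -010- -10-1 1--11 1-0-1 10--1
PIs = {--001, -0-01, -010-, -10-1, -1110, 1--11, 1-0-1, 10--1, 1001-, 1111-}
Coverage chart:
  m1: --001,-0-01
  m4: -010- ←essential
  m5: -0-01,-010-
  m9: --001,-10-1
  m11: -10-1 ←essential
  m14: -1110 ←essential
  m17: --001,-0-01,1-0-1,10--1
  m19: 1--11,1-0-1,10--1,1001-
  m20: -010- ←essential
  m23: 1--11,10--1
  m25: --001,-10-1,1-0-1
  m27: -10-1,1--11,1-0-1
  m30: -1110,1111-
  m31: 1--11,1111-
Essential: -010-, -10-1, -1110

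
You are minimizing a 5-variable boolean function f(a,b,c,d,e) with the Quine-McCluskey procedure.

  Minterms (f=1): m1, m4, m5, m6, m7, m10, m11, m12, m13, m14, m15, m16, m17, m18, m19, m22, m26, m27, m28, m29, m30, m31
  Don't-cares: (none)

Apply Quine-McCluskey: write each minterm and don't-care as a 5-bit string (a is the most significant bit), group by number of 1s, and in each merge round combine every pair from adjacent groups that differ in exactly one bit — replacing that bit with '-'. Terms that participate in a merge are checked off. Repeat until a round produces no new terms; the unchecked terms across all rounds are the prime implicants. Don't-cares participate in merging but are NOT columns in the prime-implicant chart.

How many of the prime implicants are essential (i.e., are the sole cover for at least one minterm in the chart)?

4

Round 0: 00001✓ 00100✓ 00101✓ 00110✓ 00111✓ 01010✓ 01011✓ 01100✓ 01101✓ 01110✓ 01111✓ 10000✓ 10001✓ 10010✓ 10011✓ 10110✓ 11010✓ 11011✓ 11100✓ 11101✓ 11110✓ 11111✓
Round 1: -0001 -0110✓ -1010✓ -1011✓ -1100✓ -1101✓ -1110✓ -1111✓ 0-100✓ 0-101✓ 0-110✓ 0-111✓ 00-01 001-0✓ 001-1✓ 0010-✓ 0011-✓ 01-10✓ 01-11✓ 0101-✓ 011-0✓ 011-1✓ 0110-✓ 0111-✓ 1-010✓ 1-011✓ 1-110✓ 10-10✓ 100-0✓ 100-1✓ 1000-✓ 1001-✓ 11-10✓ 11-11✓ 1101-✓ 111-0✓ 111-1✓ 1110-✓ 1111-✓
Round 2: --110 -1-10✓ -1-11✓ -101-✓ -11-0✓ -11-1✓ -110-✓ -111-✓ 0-1-0✓ 0-1-1✓ 0-10-✓ 0-11-✓ 001--✓ 01-1-✓ 011--✓ 1--10 1-01- 100-- 11-1-✓ 111--✓
Round 3: -1-1- -11-- 0-1--
PIs = {--110, -0001, -1-1-, -11--, 0-1--, 00-01, 1--10, 1-01-, 100--}
Coverage chart:
  m1: -0001,00-01
  m4: 0-1-- ←essential
  m5: 0-1--,00-01
  m6: --110,0-1--
  m7: 0-1-- ←essential
  m10: -1-1- ←essential
  m11: -1-1- ←essential
  m12: -11--,0-1--
  m13: -11--,0-1--
  m14: --110,-1-1-,-11--,0-1--
  m15: -1-1-,-11--,0-1--
  m16: 100-- ←essential
  m17: -0001,100--
  m18: 1--10,1-01-,100--
  m19: 1-01-,100--
  m22: --110,1--10
  m26: -1-1-,1--10,1-01-
  m27: -1-1-,1-01-
  m28: -11-- ←essential
  m29: -11-- ←essential
  m30: --110,-1-1-,-11--,1--10
  m31: -1-1-,-11--
Essential: -1-1-, -11--, 0-1--, 100--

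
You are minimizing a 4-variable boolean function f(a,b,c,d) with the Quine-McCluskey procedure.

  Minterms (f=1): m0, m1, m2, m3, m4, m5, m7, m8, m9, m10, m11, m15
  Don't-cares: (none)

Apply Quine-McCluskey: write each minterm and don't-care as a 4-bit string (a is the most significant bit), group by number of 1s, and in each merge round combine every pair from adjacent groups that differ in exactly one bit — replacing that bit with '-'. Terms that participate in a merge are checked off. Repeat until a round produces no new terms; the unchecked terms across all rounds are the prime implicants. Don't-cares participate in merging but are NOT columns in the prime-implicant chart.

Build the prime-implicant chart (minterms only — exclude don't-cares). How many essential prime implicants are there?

[col 0] 0000*, 0001*, 0010*, 0011*, 0100*, 0101*, 0111*, 1000*, 1001*, 1010*, 1011*, 1111*
[col 1] -000*, -001*, -010*, -011*, -111*, 0-00*, 0-01*, 0-11*, 00-0*, 00-1*, 000-*, 001-*, 01-1*, 010-*, 1-11*, 10-0*, 10-1*, 100-*, 101-*
[col 2] --11, -0-0*, -0-1*, -00-*, -01-*, 0--1, 0-0-, 00--*, 10--*
[col 3] -0--
Prime implicants: --11, -0--, 0--1, 0-0-
PI chart (minterm → PIs covering it):
  0 | -0--,0-0-
  1 | -0--,0--1,0-0-
  2 | -0--  (sole → essential)
  3 | --11,-0--,0--1
  4 | 0-0-  (sole → essential)
  5 | 0--1,0-0-
  7 | --11,0--1
  8 | -0--  (sole → essential)
  9 | -0--  (sole → essential)
  10 | -0--  (sole → essential)
  11 | --11,-0--
  15 | --11  (sole → essential)
Essential prime implicants: --11, -0--, 0-0-

3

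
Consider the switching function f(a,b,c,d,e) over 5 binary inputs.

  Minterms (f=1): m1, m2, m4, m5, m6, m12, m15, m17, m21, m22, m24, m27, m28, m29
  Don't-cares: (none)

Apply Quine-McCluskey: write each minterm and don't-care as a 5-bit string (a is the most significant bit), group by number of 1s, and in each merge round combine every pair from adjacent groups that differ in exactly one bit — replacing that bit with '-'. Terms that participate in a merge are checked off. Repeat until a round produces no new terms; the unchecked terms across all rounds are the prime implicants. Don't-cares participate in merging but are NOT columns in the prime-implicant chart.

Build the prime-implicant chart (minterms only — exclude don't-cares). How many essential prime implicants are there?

6

size-2^0 implicants → 00001(✓)  00010(✓)  00100(✓)  00101(✓)  00110(✓)  01100(✓)  01111  10001(✓)  10101(✓)  10110(✓)  11000(✓)  11011  11100(✓)  11101(✓)
size-2^1 implicants → -0001(✓)  -0101(✓)  -0110  -1100  0-100  00-01(✓)  00-10  001-0  0010-  1-101  10-01(✓)  11-00  1110-
size-2^2 implicants → -0-01
Unchecked terms (primes): -0-01, -0110, -1100, 0-100, 00-10, 001-0, 0010-, 01111, 1-101, 11-00, 11011, 1110-
Minterm coverage:
  m1 ⊆ -0-01 [E]
  m2 ⊆ 00-10 [E]
  m4 ⊆ 0-100,001-0,0010-
  m5 ⊆ -0-01,0010-
  m6 ⊆ -0110,00-10,001-0
  m12 ⊆ -1100,0-100
  m15 ⊆ 01111 [E]
  m17 ⊆ -0-01 [E]
  m21 ⊆ -0-01,1-101
  m22 ⊆ -0110 [E]
  m24 ⊆ 11-00 [E]
  m27 ⊆ 11011 [E]
  m28 ⊆ -1100,11-00,1110-
  m29 ⊆ 1-101,1110-
E = {-0-01, -0110, 00-10, 01111, 11-00, 11011}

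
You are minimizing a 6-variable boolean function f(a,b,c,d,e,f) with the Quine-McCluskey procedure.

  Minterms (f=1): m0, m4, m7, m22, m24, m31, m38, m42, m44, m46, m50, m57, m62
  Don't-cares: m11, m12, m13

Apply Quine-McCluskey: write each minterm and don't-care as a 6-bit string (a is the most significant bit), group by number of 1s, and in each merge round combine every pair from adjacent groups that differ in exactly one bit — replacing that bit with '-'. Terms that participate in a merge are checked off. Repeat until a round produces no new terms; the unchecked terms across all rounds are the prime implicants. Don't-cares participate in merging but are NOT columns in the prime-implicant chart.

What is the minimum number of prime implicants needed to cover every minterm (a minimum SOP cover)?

size-2^0 implicants → 000000(✓)  000100(✓)  000111  001011  001100(✓)  001101(✓)  010110  011000  011111  100110(✓)  101010(✓)  101100(✓)  101110(✓)  110010  111001  111110(✓)
size-2^1 implicants → -01100  00-100  000-00  00110-  1-1110  10-110  101-10  1011-0
Unchecked terms (primes): -01100, 00-100, 000-00, 000111, 001011, 00110-, 010110, 011000, 011111, 1-1110, 10-110, 101-10, 1011-0, 110010, 111001
Minterm coverage:
  m0 ⊆ 000-00 [E]
  m4 ⊆ 00-100,000-00
  m7 ⊆ 000111 [E]
  m22 ⊆ 010110 [E]
  m24 ⊆ 011000 [E]
  m31 ⊆ 011111 [E]
  m38 ⊆ 10-110 [E]
  m42 ⊆ 101-10 [E]
  m44 ⊆ -01100,1011-0
  m46 ⊆ 1-1110,10-110,101-10,1011-0
  m50 ⊆ 110010 [E]
  m57 ⊆ 111001 [E]
  m62 ⊆ 1-1110 [E]
E = {000-00, 000111, 010110, 011000, 011111, 1-1110, 10-110, 101-10, 110010, 111001}
Petrick residual → -01100
Cover = b'cde'f' + a'b'c'e'f' + a'b'c'def + a'bc'def' + a'bcd'e'f' + a'bcdef + acdef' + ab'def' + ab'cef' + abc'd'ef' + abcd'e'f  |cover|=11

11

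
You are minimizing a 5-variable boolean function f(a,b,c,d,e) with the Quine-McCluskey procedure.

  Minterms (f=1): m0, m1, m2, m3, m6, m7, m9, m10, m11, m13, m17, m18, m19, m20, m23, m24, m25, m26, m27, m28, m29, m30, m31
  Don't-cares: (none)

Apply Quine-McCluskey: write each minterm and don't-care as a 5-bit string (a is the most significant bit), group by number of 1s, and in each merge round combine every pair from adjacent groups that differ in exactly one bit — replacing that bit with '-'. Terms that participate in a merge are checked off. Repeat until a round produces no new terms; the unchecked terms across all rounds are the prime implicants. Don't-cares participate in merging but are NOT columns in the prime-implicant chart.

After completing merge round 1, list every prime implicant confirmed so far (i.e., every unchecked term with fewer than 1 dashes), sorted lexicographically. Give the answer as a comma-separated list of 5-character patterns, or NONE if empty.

NONE

Round 0: 00000✓ 00001✓ 00010✓ 00011✓ 00110✓ 00111✓ 01001✓ 01010✓ 01011✓ 01101✓ 10001✓ 10010✓ 10011✓ 10100✓ 10111✓ 11000✓ 11001✓ 11010✓ 11011✓ 11100✓ 11101✓ 11110✓ 11111✓
Round 1: -0001✓ -0010✓ -0011✓ -0111✓ -1001✓ -1010✓ -1011✓ -1101✓ 0-001✓ 0-010✓ 0-011✓ 00-10✓ 00-11✓ 000-0✓ 000-1✓ 0000-✓ 0001-✓ 0011-✓ 01-01✓ 010-1✓ 0101-✓ 1-001✓ 1-010✓ 1-011✓ 1-100 1-111✓ 10-11✓ 100-1✓ 1001-✓ 11-00✓ 11-01✓ 11-10✓ 11-11✓ 110-0✓ 110-1✓ 1100-✓ 1101-✓ 111-0✓ 111-1✓ 1110-✓ 1111-✓
Round 2: --001✓ --010✓ --011✓ -0-11 -00-1✓ -001-✓ -1-01 -10-1✓ -101-✓ 0-0-1✓ 0-01-✓ 00-1- 000-- 1--11 1-0-1✓ 1-01-✓ 11--0✓ 11--1✓ 11-0-✓ 11-1-✓ 110--✓ 111--✓
Round 3: --0-1 --01- 11---
PIs = {--0-1, --01-, -0-11, -1-01, 00-1-, 000--, 1--11, 1-100, 11---}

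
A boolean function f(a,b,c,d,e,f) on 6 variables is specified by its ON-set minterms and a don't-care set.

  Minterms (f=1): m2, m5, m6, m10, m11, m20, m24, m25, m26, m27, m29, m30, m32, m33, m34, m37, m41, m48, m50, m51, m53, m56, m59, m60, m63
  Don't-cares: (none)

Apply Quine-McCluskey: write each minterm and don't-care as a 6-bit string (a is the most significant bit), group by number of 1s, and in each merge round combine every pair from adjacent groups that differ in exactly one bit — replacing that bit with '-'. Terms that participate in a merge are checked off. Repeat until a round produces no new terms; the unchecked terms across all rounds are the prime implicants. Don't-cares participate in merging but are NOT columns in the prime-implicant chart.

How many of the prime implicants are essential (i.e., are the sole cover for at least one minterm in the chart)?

size-2^0 implicants → 000010(✓)  000101(✓)  000110(✓)  001010(✓)  001011(✓)  010100  011000(✓)  011001(✓)  011010(✓)  011011(✓)  011101(✓)  011110(✓)  100000(✓)  100001(✓)  100010(✓)  100101(✓)  101001(✓)  110000(✓)  110010(✓)  110011(✓)  110101(✓)  111000(✓)  111011(✓)  111100(✓)  111111(✓)
size-2^1 implicants → -00010  -00101  -11000  -11011  0-1010(✓)  0-1011(✓)  00-010  000-10  00101-(✓)  011-01  011-10  0110-0(✓)  0110-1(✓)  01100-(✓)  01101-(✓)  1-0000(✓)  1-0010(✓)  1-0101  10-001  100-01  1000-0(✓)  10000-  11-000  11-011  1100-0(✓)  11001-  111-00  111-11
size-2^2 implicants → 0-101-  0110--  1-00-0
Unchecked terms (primes): -00010, -00101, -11000, -11011, 0-101-, 00-010, 000-10, 010100, 011-01, 011-10, 0110--, 1-00-0, 1-0101, 10-001, 100-01, 10000-, 11-000, 11-011, 11001-, 111-00, 111-11
Minterm coverage:
  m2 ⊆ -00010,00-010,000-10
  m5 ⊆ -00101 [E]
  m6 ⊆ 000-10 [E]
  m10 ⊆ 0-101-,00-010
  m11 ⊆ 0-101- [E]
  m20 ⊆ 010100 [E]
  m24 ⊆ -11000,0110--
  m25 ⊆ 011-01,0110--
  m26 ⊆ 0-101-,011-10,0110--
  m27 ⊆ -11011,0-101-,0110--
  m29 ⊆ 011-01 [E]
  m30 ⊆ 011-10 [E]
  m32 ⊆ 1-00-0,10000-
  m33 ⊆ 10-001,100-01,10000-
  m34 ⊆ -00010,1-00-0
  m37 ⊆ -00101,1-0101,100-01
  m41 ⊆ 10-001 [E]
  m48 ⊆ 1-00-0,11-000
  m50 ⊆ 1-00-0,11001-
  m51 ⊆ 11-011,11001-
  m53 ⊆ 1-0101 [E]
  m56 ⊆ -11000,11-000,111-00
  m59 ⊆ -11011,11-011,111-11
  m60 ⊆ 111-00 [E]
  m63 ⊆ 111-11 [E]
E = {-00101, 0-101-, 000-10, 010100, 011-01, 011-10, 1-0101, 10-001, 111-00, 111-11}

10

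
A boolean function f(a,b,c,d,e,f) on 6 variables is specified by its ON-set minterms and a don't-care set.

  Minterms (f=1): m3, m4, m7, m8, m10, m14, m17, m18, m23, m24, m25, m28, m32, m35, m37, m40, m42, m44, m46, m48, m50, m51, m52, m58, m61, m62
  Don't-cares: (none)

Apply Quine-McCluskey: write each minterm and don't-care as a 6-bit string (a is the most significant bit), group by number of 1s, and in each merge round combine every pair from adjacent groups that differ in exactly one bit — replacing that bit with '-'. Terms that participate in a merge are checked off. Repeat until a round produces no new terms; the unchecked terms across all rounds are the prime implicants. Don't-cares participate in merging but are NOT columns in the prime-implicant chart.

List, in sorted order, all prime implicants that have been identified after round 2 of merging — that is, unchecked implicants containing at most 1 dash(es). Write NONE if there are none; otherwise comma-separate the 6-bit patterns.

[col 0] 000011*, 000100, 000111*, 001000*, 001010*, 001110*, 010001*, 010010*, 010111*, 011000*, 011001*, 011100*, 100000*, 100011*, 100101, 101000*, 101010*, 101100*, 101110*, 110000*, 110010*, 110011*, 110100*, 111010*, 111101, 111110*
[col 1] -00011, -01000*, -01010*, -01110*, -10010, 0-0111, 0-1000, 000-11, 001-10*, 0010-0*, 01-001, 011-00, 01100-, 1-0000, 1-0011, 1-1010*, 1-1110*, 10-000, 101-00*, 101-10*, 1010-0*, 1011-0*, 11-010, 110-00, 1100-0, 11001-, 111-10*
[col 2] -01-10, -010-0, 1-1-10, 101--0
Prime implicants: -00011, -01-10, -010-0, -10010, 0-0111, 0-1000, 000-11, 000100, 01-001, 011-00, 01100-, 1-0000, 1-0011, 1-1-10, 10-000, 100101, 101--0, 11-010, 110-00, 1100-0, 11001-, 111101

-00011, -10010, 0-0111, 0-1000, 000-11, 000100, 01-001, 011-00, 01100-, 1-0000, 1-0011, 10-000, 100101, 11-010, 110-00, 1100-0, 11001-, 111101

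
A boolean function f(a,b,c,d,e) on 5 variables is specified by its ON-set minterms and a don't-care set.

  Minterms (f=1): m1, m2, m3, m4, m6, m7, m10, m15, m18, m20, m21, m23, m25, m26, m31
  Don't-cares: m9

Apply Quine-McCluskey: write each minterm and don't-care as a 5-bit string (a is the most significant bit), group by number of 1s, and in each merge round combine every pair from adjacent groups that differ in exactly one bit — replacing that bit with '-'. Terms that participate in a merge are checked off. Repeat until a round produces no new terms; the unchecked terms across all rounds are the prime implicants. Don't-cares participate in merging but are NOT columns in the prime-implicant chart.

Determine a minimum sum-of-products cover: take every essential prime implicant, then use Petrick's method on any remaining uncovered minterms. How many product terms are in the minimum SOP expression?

Round 0: 00001✓ 00010✓ 00011✓ 00100✓ 00110✓ 00111✓ 01001✓ 01010✓ 01111✓ 10010✓ 10100✓ 10101✓ 10111✓ 11001✓ 11010✓ 11111✓
Round 1: -0010✓ -0100 -0111✓ -1001 -1010✓ -1111✓ 0-001 0-010✓ 0-111✓ 00-10✓ 00-11✓ 000-1 0001-✓ 001-0 0011-✓ 1-010✓ 1-111✓ 101-1 1010-
Round 2: --010 --111 00-1-
PIs = {--010, --111, -0100, -1001, 0-001, 00-1-, 000-1, 001-0, 101-1, 1010-}
Coverage chart:
  m1: 0-001,000-1
  m2: --010,00-1-
  m3: 00-1-,000-1
  m4: -0100,001-0
  m6: 00-1-,001-0
  m7: --111,00-1-
  m10: --010 ←essential
  m15: --111 ←essential
  m18: --010 ←essential
  m20: -0100,1010-
  m21: 101-1,1010-
  m23: --111,101-1
  m25: -1001 ←essential
  m26: --010 ←essential
  m31: --111 ←essential
Essential: --010, --111, -1001
Petrick residual → 000-1, 001-0, 1010-
Min cover (6 terms): c'de' + cde + bc'd'e + a'b'c'e + a'b'ce' + ab'cd'

6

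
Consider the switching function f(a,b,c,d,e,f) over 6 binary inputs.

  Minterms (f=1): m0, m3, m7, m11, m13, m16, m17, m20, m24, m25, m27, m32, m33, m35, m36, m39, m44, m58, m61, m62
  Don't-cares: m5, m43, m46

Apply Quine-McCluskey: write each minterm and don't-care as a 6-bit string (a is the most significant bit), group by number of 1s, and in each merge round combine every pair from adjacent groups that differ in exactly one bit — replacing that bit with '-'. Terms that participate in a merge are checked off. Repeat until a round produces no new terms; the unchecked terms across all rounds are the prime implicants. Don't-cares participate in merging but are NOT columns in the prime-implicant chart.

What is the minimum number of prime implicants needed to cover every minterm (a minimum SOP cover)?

10

Round 0: 000000✓ 000011✓ 000101✓ 000111✓ 001011✓ 001101✓ 010000✓ 010001✓ 010100✓ 011000✓ 011001✓ 011011✓ 100000✓ 100001✓ 100011✓ 100100✓ 100111✓ 101011✓ 101100✓ 101110✓ 111010✓ 111101 111110✓
Round 1: -00000 -00011✓ -00111✓ -01011✓ 0-0000 0-1011 00-011✓ 00-101 000-11✓ 0001-1 01-000✓ 01-001✓ 010-00 01000-✓ 0110-1 01100-✓ 1-1110 10-011✓ 10-100 100-00 100-11✓ 1000-1 10000- 1011-0 111-10
Round 2: -0-011 -00-11 01-00-
PIs = {-0-011, -00-11, -00000, 0-0000, 0-1011, 00-101, 0001-1, 01-00-, 010-00, 0110-1, 1-1110, 10-100, 100-00, 1000-1, 10000-, 1011-0, 111-10, 111101}
Coverage chart:
  m0: -00000,0-0000
  m3: -0-011,-00-11
  m7: -00-11,0001-1
  m11: -0-011,0-1011
  m13: 00-101 ←essential
  m16: 0-0000,01-00-,010-00
  m17: 01-00- ←essential
  m20: 010-00 ←essential
  m24: 01-00- ←essential
  m25: 01-00-,0110-1
  m27: 0-1011,0110-1
  m32: -00000,100-00,10000-
  m33: 1000-1,10000-
  m35: -0-011,-00-11,1000-1
  m36: 10-100,100-00
  m39: -00-11 ←essential
  m44: 10-100,1011-0
  m58: 111-10 ←essential
  m61: 111101 ←essential
  m62: 1-1110,111-10
Essential: -00-11, 00-101, 01-00-, 010-00, 111-10, 111101
Petrick residual → -00000, 0-1011, 10-100, 1000-1
Min cover (10 terms): b'c'ef + b'c'd'e'f' + a'cd'ef + a'b'de'f + a'bd'e' + a'bc'e'f' + ab'de'f' + ab'c'd'f + abcef' + abcde'f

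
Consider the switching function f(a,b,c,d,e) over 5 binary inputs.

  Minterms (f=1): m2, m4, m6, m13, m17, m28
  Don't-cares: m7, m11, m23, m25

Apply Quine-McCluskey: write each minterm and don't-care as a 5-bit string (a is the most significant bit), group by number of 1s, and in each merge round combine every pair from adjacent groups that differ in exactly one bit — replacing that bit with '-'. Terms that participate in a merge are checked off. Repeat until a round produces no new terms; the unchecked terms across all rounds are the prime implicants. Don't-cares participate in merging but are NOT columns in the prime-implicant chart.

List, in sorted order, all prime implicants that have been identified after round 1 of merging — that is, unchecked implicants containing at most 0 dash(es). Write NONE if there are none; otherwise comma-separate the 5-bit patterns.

size-2^0 implicants → 00010(✓)  00100(✓)  00110(✓)  00111(✓)  01011  01101  10001(✓)  10111(✓)  11001(✓)  11100
size-2^1 implicants → -0111  00-10  001-0  0011-  1-001
Unchecked terms (primes): -0111, 00-10, 001-0, 0011-, 01011, 01101, 1-001, 11100

01011, 01101, 11100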